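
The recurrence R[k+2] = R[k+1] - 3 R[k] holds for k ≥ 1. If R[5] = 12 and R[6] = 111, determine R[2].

Rearranging, R[k-2] = (R[k] - R[k-1]) / -3.
R[4] = (111 - 12) / -3 = 99/-3 = -33
R[3] = (12 - (-33)) / -3 = 45/-3 = -15
R[2] = (-33 - (-15)) / -3 = -18/-3 = 6

6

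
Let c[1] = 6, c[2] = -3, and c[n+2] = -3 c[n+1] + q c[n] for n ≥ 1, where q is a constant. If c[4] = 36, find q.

c[3] = 9 + 6q
c[4] = -27 - 21q
So -27 - 21q = 36, giving q = -3.

-3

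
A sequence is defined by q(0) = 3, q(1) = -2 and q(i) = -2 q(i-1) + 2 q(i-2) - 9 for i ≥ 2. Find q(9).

-4377

q(2) = -2*(-2) + 2*3 - 9 = 1
q(3) = -2*1 + 2*(-2) - 9 = -15
q(4) = -2*(-15) + 2*1 - 9 = 23
q(5) = -2*23 + 2*(-15) - 9 = -85
q(6) = -2*(-85) + 2*23 - 9 = 207
q(7) = -2*207 + 2*(-85) - 9 = -593
q(8) = -2*(-593) + 2*207 - 9 = 1591
q(9) = -2*1591 + 2*(-593) - 9 = -4377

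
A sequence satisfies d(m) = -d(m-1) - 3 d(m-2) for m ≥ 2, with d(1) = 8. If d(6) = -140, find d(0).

Let d(0) = z.
d(2) = -8 - 3z
d(3) = -16 + 3z
d(4) = 40 + 6z
d(5) = 8 - 15z
d(6) = -128 - 3z
So -128 - 3z = -140, giving z = 4.

4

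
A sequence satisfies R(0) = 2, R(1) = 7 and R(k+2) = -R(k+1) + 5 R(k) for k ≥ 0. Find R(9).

8192

R(2) = -7 + 5*2 = 3
R(3) = -3 + 5*7 = 32
R(4) = -32 + 5*3 = -17
R(5) = -(-17) + 5*32 = 177
R(6) = -177 + 5*(-17) = -262
R(7) = -(-262) + 5*177 = 1147
R(8) = -1147 + 5*(-262) = -2457
R(9) = -(-2457) + 5*1147 = 8192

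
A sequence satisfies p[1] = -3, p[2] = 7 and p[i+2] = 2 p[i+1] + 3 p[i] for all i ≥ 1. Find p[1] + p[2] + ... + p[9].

9837

p[3] = 2·7 + 3·(-3) = 5
p[4] = 2·5 + 3·7 = 31
p[5] = 2·31 + 3·5 = 77
p[6] = 2·77 + 3·31 = 247
p[7] = 2·247 + 3·77 = 725
p[8] = 2·725 + 3·247 = 2191
p[9] = 2·2191 + 3·725 = 6557
Sum = (-3) + 7 + 5 + 31 + 77 + 247 + 725 + 2191 + 6557 = 9837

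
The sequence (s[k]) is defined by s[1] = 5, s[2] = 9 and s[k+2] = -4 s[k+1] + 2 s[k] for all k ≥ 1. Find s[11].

-4192416

s[3] = -4·9 + 2·5 = -26
s[4] = -4·(-26) + 2·9 = 122
s[5] = -4·122 + 2·(-26) = -540
s[6] = -4·(-540) + 2·122 = 2404
s[7] = -4·2404 + 2·(-540) = -10696
s[8] = -4·(-10696) + 2·2404 = 47592
s[9] = -4·47592 + 2·(-10696) = -211760
s[10] = -4·(-211760) + 2·47592 = 942224
s[11] = -4·942224 + 2·(-211760) = -4192416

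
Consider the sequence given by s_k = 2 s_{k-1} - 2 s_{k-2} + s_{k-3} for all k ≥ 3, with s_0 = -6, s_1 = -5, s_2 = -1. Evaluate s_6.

s_3 = 2(-1) - 2(-5) + (-6) = 2
s_4 = 2(2) - 2(-1) + (-5) = 1
s_5 = 2(1) - 2(2) + (-1) = -3
s_6 = 2(-3) - 2(1) + 2 = -6

-6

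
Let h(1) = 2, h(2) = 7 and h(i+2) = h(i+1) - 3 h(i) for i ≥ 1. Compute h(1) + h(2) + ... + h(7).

h(3) = 7 - 3*2 = 1
h(4) = 1 - 3*7 = -20
h(5) = (-20) - 3*1 = -23
h(6) = (-23) - 3*(-20) = 37
h(7) = 37 - 3*(-23) = 106
Sum = 2 + 7 + 1 + (-20) + (-23) + 37 + 106 = 110

110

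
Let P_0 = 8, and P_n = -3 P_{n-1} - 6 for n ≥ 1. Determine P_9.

-186990

P_1 = -3·8 - 6 = -30
P_2 = -3·(-30) - 6 = 84
P_3 = -3·84 - 6 = -258
P_4 = -3·(-258) - 6 = 768
P_5 = -3·768 - 6 = -2310
P_6 = -3·(-2310) - 6 = 6924
P_7 = -3·6924 - 6 = -20778
P_8 = -3·(-20778) - 6 = 62328
P_9 = -3·62328 - 6 = -186990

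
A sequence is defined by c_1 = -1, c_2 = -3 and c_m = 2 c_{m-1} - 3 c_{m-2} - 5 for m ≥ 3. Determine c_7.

52

c_3 = 2*(-3) - 3*(-1) - 5 = -8
c_4 = 2*(-8) - 3*(-3) - 5 = -12
c_5 = 2*(-12) - 3*(-8) - 5 = -5
c_6 = 2*(-5) - 3*(-12) - 5 = 21
c_7 = 2*21 - 3*(-5) - 5 = 52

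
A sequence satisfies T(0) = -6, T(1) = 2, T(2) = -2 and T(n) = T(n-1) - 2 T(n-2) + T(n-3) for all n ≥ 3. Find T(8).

-38

T(3) = (-2) - 2*2 + (-6) = -12
T(4) = (-12) - 2*(-2) + 2 = -6
T(5) = (-6) - 2*(-12) + (-2) = 16
T(6) = 16 - 2*(-6) + (-12) = 16
T(7) = 16 - 2*16 + (-6) = -22
T(8) = (-22) - 2*16 + 16 = -38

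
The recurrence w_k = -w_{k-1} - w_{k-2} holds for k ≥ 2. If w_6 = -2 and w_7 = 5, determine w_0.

-2

Rearranging, w_{k-2} = -(w_k + w_{k-1}).
w_5 = -(5 + (-2)) = -3
w_4 = -(-2 + (-3)) = 5
w_3 = -(-3 + 5) = -2
w_2 = -(5 + (-2)) = -3
w_1 = -(-2 + (-3)) = 5
w_0 = -(-3 + 5) = -2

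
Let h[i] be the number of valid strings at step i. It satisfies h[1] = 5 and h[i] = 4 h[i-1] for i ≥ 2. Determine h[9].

327680

h[2] = 4*5 = 20
h[3] = 4*20 = 80
h[4] = 4*80 = 320
h[5] = 4*320 = 1280
h[6] = 4*1280 = 5120
h[7] = 4*5120 = 20480
h[8] = 4*20480 = 81920
h[9] = 4*81920 = 327680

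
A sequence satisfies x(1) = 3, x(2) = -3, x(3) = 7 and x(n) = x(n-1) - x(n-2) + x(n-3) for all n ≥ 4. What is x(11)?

x(4) = 7 - (-3) + 3 = 13
x(5) = 13 - 7 + (-3) = 3
x(6) = 3 - 13 + 7 = -3
x(7) = (-3) - 3 + 13 = 7
x(8) = 7 - (-3) + 3 = 13
x(9) = 13 - 7 + (-3) = 3
x(10) = 3 - 13 + 7 = -3
x(11) = (-3) - 3 + 13 = 7

7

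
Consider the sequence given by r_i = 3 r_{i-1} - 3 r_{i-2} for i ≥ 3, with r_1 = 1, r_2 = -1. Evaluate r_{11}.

729

r_3 = 3(-1) - 3(1) = -6
r_4 = 3(-6) - 3(-1) = -15
r_5 = 3(-15) - 3(-6) = -27
r_6 = 3(-27) - 3(-15) = -36
r_7 = 3(-36) - 3(-27) = -27
r_8 = 3(-27) - 3(-36) = 27
r_9 = 3(27) - 3(-27) = 162
r_{10} = 3(162) - 3(27) = 405
r_{11} = 3(405) - 3(162) = 729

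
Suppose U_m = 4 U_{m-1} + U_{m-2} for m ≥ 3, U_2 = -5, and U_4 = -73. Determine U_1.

3

Let U_1 = w.
U_3 = -20 + w
U_4 = -85 + 4w
So -85 + 4w = -73, giving w = 3.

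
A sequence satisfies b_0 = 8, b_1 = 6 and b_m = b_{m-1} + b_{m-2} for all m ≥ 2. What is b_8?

b_2 = 6 + 8 = 14
b_3 = 14 + 6 = 20
b_4 = 20 + 14 = 34
b_5 = 34 + 20 = 54
b_6 = 54 + 34 = 88
b_7 = 88 + 54 = 142
b_8 = 142 + 88 = 230

230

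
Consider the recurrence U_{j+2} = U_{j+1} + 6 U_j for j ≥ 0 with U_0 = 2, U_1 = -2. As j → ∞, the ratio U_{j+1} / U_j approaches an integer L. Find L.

3

The characteristic equation is r^2 - r - 6 = 0, which factors as (r - 3)(r + 2) = 0.
So the roots are 3 and -2. Since |3| > |-2| and the coefficient of 3^j is non-zero, the ratio tends to 3.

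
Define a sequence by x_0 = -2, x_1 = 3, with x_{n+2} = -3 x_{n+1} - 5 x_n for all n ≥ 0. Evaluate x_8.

x_2 = -3(3) - 5(-2) = 1
x_3 = -3(1) - 5(3) = -18
x_4 = -3(-18) - 5(1) = 49
x_5 = -3(49) - 5(-18) = -57
x_6 = -3(-57) - 5(49) = -74
x_7 = -3(-74) - 5(-57) = 507
x_8 = -3(507) - 5(-74) = -1151

-1151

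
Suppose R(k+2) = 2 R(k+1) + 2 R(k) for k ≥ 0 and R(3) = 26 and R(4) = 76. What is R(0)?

5

Rearranging, R(k-2) = (R(k) - 2 R(k-1)) / 2.
R(2) = (76 - 2*26) / 2 = 24/2 = 12
R(1) = (26 - 2*12) / 2 = 2/2 = 1
R(0) = (12 - 2*1) / 2 = 10/2 = 5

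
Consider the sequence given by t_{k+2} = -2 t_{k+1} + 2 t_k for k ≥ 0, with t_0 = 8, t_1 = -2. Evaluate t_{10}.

52544

t_2 = -2(-2) + 2(8) = 20
t_3 = -2(20) + 2(-2) = -44
t_4 = -2(-44) + 2(20) = 128
t_5 = -2(128) + 2(-44) = -344
t_6 = -2(-344) + 2(128) = 944
t_7 = -2(944) + 2(-344) = -2576
t_8 = -2(-2576) + 2(944) = 7040
t_9 = -2(7040) + 2(-2576) = -19232
t_{10} = -2(-19232) + 2(7040) = 52544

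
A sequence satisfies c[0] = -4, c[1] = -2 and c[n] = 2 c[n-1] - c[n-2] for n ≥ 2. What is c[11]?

c[2] = 2*(-2) - (-4) = 0
c[3] = 2*0 - (-2) = 2
c[4] = 2*2 - 0 = 4
c[5] = 2*4 - 2 = 6
c[6] = 2*6 - 4 = 8
c[7] = 2*8 - 6 = 10
c[8] = 2*10 - 8 = 12
c[9] = 2*12 - 10 = 14
c[10] = 2*14 - 12 = 16
c[11] = 2*16 - 14 = 18

18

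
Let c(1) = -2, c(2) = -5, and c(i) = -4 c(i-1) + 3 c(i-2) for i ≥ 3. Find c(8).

-32735

c(3) = -4(-5) + 3(-2) = 14
c(4) = -4(14) + 3(-5) = -71
c(5) = -4(-71) + 3(14) = 326
c(6) = -4(326) + 3(-71) = -1517
c(7) = -4(-1517) + 3(326) = 7046
c(8) = -4(7046) + 3(-1517) = -32735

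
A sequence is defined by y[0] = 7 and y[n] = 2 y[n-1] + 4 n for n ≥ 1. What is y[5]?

452

y[1] = 2(7) + 4 = 18
y[2] = 2(18) + 8 = 44
y[3] = 2(44) + 12 = 100
y[4] = 2(100) + 16 = 216
y[5] = 2(216) + 20 = 452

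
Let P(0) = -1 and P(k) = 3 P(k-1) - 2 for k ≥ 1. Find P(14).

The fixed point is -2/(1 - 3) = 1, so P(k) - 1 = 3(P(k-1) - 1).
Hence P(k) = -2·3^k + 1.
P(14) = -2·3^{14} + 1 = -2·4782969 + 1 = -9565937.

-9565937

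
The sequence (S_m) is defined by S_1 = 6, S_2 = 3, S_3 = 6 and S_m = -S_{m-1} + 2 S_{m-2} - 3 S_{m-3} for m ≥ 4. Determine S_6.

-75

S_4 = -6 + 2(3) - 3(6) = -18
S_5 = -(-18) + 2(6) - 3(3) = 21
S_6 = -21 + 2(-18) - 3(6) = -75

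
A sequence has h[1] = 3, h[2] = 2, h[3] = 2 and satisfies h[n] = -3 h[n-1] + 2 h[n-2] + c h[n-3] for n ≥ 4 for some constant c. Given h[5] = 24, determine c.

-2

h[4] = -2 + 3c
h[5] = 10 - 7c
So 10 - 7c = 24, giving c = -2.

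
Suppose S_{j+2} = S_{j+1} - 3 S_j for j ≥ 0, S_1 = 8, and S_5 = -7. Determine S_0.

Let S_0 = v.
S_2 = 8 - 3v
S_3 = -16 - 3v
S_4 = -40 + 6v
S_5 = 8 + 15v
So 8 + 15v = -7, giving v = -1.

-1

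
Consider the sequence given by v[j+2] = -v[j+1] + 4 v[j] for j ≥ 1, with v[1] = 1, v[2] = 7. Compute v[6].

v[3] = -7 + 4(1) = -3
v[4] = -(-3) + 4(7) = 31
v[5] = -31 + 4(-3) = -43
v[6] = -(-43) + 4(31) = 167

167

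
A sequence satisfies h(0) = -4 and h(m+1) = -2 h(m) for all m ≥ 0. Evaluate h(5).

128

h(1) = -2*(-4) = 8
h(2) = -2*8 = -16
h(3) = -2*(-16) = 32
h(4) = -2*32 = -64
h(5) = -2*(-64) = 128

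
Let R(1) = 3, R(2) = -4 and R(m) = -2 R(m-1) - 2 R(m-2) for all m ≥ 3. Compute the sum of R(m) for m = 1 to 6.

R(3) = -2·(-4) - 2·3 = 2
R(4) = -2·2 - 2·(-4) = 4
R(5) = -2·4 - 2·2 = -12
R(6) = -2·(-12) - 2·4 = 16
Sum = 3 + (-4) + 2 + 4 + (-12) + 16 = 9

9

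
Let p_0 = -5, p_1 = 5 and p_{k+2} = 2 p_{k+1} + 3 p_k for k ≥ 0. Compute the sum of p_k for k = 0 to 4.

-5

p_2 = 2(5) + 3(-5) = -5
p_3 = 2(-5) + 3(5) = 5
p_4 = 2(5) + 3(-5) = -5
Sum = (-5) + 5 + (-5) + 5 + (-5) = -5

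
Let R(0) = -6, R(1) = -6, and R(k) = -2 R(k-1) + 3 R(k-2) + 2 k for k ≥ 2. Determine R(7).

R(2) = -2(-6) + 3(-6) + 4 = -2
R(3) = -2(-2) + 3(-6) + 6 = -8
R(4) = -2(-8) + 3(-2) + 8 = 18
R(5) = -2(18) + 3(-8) + 10 = -50
R(6) = -2(-50) + 3(18) + 12 = 166
R(7) = -2(166) + 3(-50) + 14 = -468

-468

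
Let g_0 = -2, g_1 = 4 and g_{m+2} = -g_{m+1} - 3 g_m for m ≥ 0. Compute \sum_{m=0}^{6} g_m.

-26

g_2 = -4 - 3*(-2) = 2
g_3 = -2 - 3*4 = -14
g_4 = -(-14) - 3*2 = 8
g_5 = -8 - 3*(-14) = 34
g_6 = -34 - 3*8 = -58
Sum = (-2) + 4 + 2 + (-14) + 8 + 34 + (-58) = -26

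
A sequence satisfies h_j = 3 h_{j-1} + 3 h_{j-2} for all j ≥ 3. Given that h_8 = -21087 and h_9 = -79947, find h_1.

Rearranging, h_{j-2} = (h_j - 3 h_{j-1}) / 3.
h_7 = (-79947 - 3·(-21087)) / 3 = -16686/3 = -5562
h_6 = (-21087 - 3·(-5562)) / 3 = -4401/3 = -1467
h_5 = (-5562 - 3·(-1467)) / 3 = -1161/3 = -387
h_4 = (-1467 - 3·(-387)) / 3 = -306/3 = -102
h_3 = (-387 - 3·(-102)) / 3 = -81/3 = -27
h_2 = (-102 - 3·(-27)) / 3 = -21/3 = -7
h_1 = (-27 - 3·(-7)) / 3 = -6/3 = -2

-2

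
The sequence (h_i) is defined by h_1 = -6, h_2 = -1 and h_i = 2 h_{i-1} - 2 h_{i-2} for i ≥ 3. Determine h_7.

h_3 = 2(-1) - 2(-6) = 10
h_4 = 2(10) - 2(-1) = 22
h_5 = 2(22) - 2(10) = 24
h_6 = 2(24) - 2(22) = 4
h_7 = 2(4) - 2(24) = -40

-40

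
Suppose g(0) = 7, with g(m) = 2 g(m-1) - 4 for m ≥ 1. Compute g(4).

g(1) = 2(7) - 4 = 10
g(2) = 2(10) - 4 = 16
g(3) = 2(16) - 4 = 28
g(4) = 2(28) - 4 = 52

52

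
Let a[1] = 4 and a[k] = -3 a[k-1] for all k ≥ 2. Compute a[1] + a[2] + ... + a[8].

-6560

a[2] = -3(4) = -12
a[3] = -3(-12) = 36
a[4] = -3(36) = -108
a[5] = -3(-108) = 324
a[6] = -3(324) = -972
a[7] = -3(-972) = 2916
a[8] = -3(2916) = -8748
Sum = 4 + (-12) + 36 + (-108) + 324 + (-972) + 2916 + (-8748) = -6560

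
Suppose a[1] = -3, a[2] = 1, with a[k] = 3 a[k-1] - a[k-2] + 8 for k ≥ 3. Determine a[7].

1013

a[3] = 3·1 - (-3) + 8 = 14
a[4] = 3·14 - 1 + 8 = 49
a[5] = 3·49 - 14 + 8 = 141
a[6] = 3·141 - 49 + 8 = 382
a[7] = 3·382 - 141 + 8 = 1013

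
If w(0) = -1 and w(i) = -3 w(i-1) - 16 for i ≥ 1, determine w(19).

The fixed point is -16/(1 + 3) = -4, so w(i) + 4 = -3(w(i-1) + 4).
Hence w(i) = 3·(-3)^i - 4.
w(19) = 3·(-3)^{19} - 4 = 3·-1162261467 - 4 = -3486784405.

-3486784405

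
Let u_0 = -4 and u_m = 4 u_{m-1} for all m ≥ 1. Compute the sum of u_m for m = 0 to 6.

u_1 = 4·(-4) = -16
u_2 = 4·(-16) = -64
u_3 = 4·(-64) = -256
u_4 = 4·(-256) = -1024
u_5 = 4·(-1024) = -4096
u_6 = 4·(-4096) = -16384
Sum = (-4) + (-16) + (-64) + (-256) + (-1024) + (-4096) + (-16384) = -21844

-21844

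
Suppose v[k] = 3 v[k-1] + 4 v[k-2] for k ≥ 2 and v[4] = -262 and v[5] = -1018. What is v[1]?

2

Rearranging, v[k-2] = (v[k] - 3 v[k-1]) / 4.
v[3] = (-1018 - 3(-262)) / 4 = -232/4 = -58
v[2] = (-262 - 3(-58)) / 4 = -88/4 = -22
v[1] = (-58 - 3(-22)) / 4 = 8/4 = 2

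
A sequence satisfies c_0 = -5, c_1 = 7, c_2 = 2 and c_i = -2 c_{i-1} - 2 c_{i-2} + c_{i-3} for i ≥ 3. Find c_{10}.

c_3 = -2*2 - 2*7 + (-5) = -23
c_4 = -2*(-23) - 2*2 + 7 = 49
c_5 = -2*49 - 2*(-23) + 2 = -50
c_6 = -2*(-50) - 2*49 + (-23) = -21
c_7 = -2*(-21) - 2*(-50) + 49 = 191
c_8 = -2*191 - 2*(-21) + (-50) = -390
c_9 = -2*(-390) - 2*191 + (-21) = 377
c_{10} = -2*377 - 2*(-390) + 191 = 217

217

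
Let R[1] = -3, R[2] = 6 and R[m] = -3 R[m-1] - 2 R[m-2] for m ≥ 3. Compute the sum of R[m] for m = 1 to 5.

-33

R[3] = -3*6 - 2*(-3) = -12
R[4] = -3*(-12) - 2*6 = 24
R[5] = -3*24 - 2*(-12) = -48
Sum = (-3) + 6 + (-12) + 24 + (-48) = -33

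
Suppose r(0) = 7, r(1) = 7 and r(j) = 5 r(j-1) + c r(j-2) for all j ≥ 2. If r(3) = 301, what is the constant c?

r(2) = 35 + 7c
r(3) = 175 + 42c
So 175 + 42c = 301, giving c = 3.

3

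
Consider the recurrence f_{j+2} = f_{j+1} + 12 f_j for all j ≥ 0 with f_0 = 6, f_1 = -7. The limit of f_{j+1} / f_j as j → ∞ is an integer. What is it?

The characteristic equation is r^2 - r - 12 = 0, which factors as (r - 4)(r + 3) = 0.
So the roots are 4 and -3. Since |4| > |-3| and the coefficient of 4^j is non-zero, the ratio tends to 4.

4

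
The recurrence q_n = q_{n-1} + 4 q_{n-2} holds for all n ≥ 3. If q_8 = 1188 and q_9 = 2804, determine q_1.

-1

Rearranging, q_{n-2} = (q_n - q_{n-1}) / 4.
q_7 = (2804 - 1188) / 4 = 1616/4 = 404
q_6 = (1188 - 404) / 4 = 784/4 = 196
q_5 = (404 - 196) / 4 = 208/4 = 52
q_4 = (196 - 52) / 4 = 144/4 = 36
q_3 = (52 - 36) / 4 = 16/4 = 4
q_2 = (36 - 4) / 4 = 32/4 = 8
q_1 = (4 - 8) / 4 = -4/4 = -1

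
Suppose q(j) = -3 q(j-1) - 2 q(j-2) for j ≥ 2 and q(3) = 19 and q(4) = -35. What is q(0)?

-5

Rearranging, q(j-2) = (q(j) + 3 q(j-1)) / -2.
q(2) = (-35 + 3*19) / -2 = 22/-2 = -11
q(1) = (19 + 3*(-11)) / -2 = -14/-2 = 7
q(0) = (-11 + 3*7) / -2 = 10/-2 = -5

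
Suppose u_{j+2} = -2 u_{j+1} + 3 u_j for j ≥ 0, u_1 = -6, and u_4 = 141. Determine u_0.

1

Let u_0 = w.
u_2 = 12 + 3w
u_3 = -42 - 6w
u_4 = 120 + 21w
So 120 + 21w = 141, giving w = 1.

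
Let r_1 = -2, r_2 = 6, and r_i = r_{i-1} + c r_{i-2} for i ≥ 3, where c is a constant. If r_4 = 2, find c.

-1

r_3 = 6 - 2c
r_4 = 6 + 4c
So 6 + 4c = 2, giving c = -1.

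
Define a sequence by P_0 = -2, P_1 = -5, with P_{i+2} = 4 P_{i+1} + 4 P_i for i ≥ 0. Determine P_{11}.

-39134208

P_2 = 4(-5) + 4(-2) = -28
P_3 = 4(-28) + 4(-5) = -132
P_4 = 4(-132) + 4(-28) = -640
P_5 = 4(-640) + 4(-132) = -3088
P_6 = 4(-3088) + 4(-640) = -14912
P_7 = 4(-14912) + 4(-3088) = -72000
P_8 = 4(-72000) + 4(-14912) = -347648
P_9 = 4(-347648) + 4(-72000) = -1678592
P_{10} = 4(-1678592) + 4(-347648) = -8104960
P_{11} = 4(-8104960) + 4(-1678592) = -39134208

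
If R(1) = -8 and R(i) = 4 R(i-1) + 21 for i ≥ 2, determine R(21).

-1099511627783

The fixed point is 21/(1 - 4) = -7, so R(i) + 7 = 4(R(i-1) + 7).
Hence R(i) = -1·4^{i-1} - 7.
R(21) = -1·4^{20} - 7 = -1·1099511627776 - 7 = -1099511627783.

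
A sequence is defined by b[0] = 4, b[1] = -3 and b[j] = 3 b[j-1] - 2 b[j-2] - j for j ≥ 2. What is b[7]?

b[2] = 3·(-3) - 2·4 - 2 = -19
b[3] = 3·(-19) - 2·(-3) - 3 = -54
b[4] = 3·(-54) - 2·(-19) - 4 = -128
b[5] = 3·(-128) - 2·(-54) - 5 = -281
b[6] = 3·(-281) - 2·(-128) - 6 = -593
b[7] = 3·(-593) - 2·(-281) - 7 = -1224

-1224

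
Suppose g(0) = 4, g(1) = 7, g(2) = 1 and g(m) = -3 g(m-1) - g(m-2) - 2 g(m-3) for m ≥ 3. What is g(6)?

300

g(3) = -3(1) - 7 - 2(4) = -18
g(4) = -3(-18) - 1 - 2(7) = 39
g(5) = -3(39) - (-18) - 2(1) = -101
g(6) = -3(-101) - 39 - 2(-18) = 300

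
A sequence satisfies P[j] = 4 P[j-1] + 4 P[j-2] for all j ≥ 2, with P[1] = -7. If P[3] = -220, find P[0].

-5

Let P[0] = z.
P[2] = -28 + 4z
P[3] = -140 + 16z
So -140 + 16z = -220, giving z = -5.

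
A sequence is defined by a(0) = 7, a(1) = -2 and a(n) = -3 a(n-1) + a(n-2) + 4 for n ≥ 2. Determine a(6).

a(2) = -3·(-2) + 7 + 4 = 17
a(3) = -3·17 + (-2) + 4 = -49
a(4) = -3·(-49) + 17 + 4 = 168
a(5) = -3·168 + (-49) + 4 = -549
a(6) = -3·(-549) + 168 + 4 = 1819

1819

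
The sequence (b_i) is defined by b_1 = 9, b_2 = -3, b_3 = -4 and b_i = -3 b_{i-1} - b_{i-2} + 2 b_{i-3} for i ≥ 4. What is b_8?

1393

b_4 = -3·(-4) - (-3) + 2·9 = 33
b_5 = -3·33 - (-4) + 2·(-3) = -101
b_6 = -3·(-101) - 33 + 2·(-4) = 262
b_7 = -3·262 - (-101) + 2·33 = -619
b_8 = -3·(-619) - 262 + 2·(-101) = 1393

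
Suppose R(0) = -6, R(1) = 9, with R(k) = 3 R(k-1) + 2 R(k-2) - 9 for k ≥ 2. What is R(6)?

R(2) = 3(9) + 2(-6) - 9 = 6
R(3) = 3(6) + 2(9) - 9 = 27
R(4) = 3(27) + 2(6) - 9 = 84
R(5) = 3(84) + 2(27) - 9 = 297
R(6) = 3(297) + 2(84) - 9 = 1050

1050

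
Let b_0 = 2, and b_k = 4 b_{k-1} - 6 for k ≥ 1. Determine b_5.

b_1 = 4(2) - 6 = 2
b_2 = 4(2) - 6 = 2
b_3 = 4(2) - 6 = 2
b_4 = 4(2) - 6 = 2
b_5 = 4(2) - 6 = 2

2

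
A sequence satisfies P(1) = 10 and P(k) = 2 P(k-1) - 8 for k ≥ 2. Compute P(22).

The fixed point is -8/(1 - 2) = 8, so P(k) - 8 = 2(P(k-1) - 8).
Hence P(k) = 2·2^{k-1} + 8.
P(22) = 2·2^{21} + 8 = 2·2097152 + 8 = 4194312.

4194312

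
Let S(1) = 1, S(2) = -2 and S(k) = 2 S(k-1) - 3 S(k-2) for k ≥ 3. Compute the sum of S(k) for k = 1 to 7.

76

S(3) = 2*(-2) - 3*1 = -7
S(4) = 2*(-7) - 3*(-2) = -8
S(5) = 2*(-8) - 3*(-7) = 5
S(6) = 2*5 - 3*(-8) = 34
S(7) = 2*34 - 3*5 = 53
Sum = 1 + (-2) + (-7) + (-8) + 5 + 34 + 53 = 76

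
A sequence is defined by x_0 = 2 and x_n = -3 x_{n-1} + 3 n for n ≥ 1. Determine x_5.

x_1 = -3(2) + 3 = -3
x_2 = -3(-3) + 6 = 15
x_3 = -3(15) + 9 = -36
x_4 = -3(-36) + 12 = 120
x_5 = -3(120) + 15 = -345

-345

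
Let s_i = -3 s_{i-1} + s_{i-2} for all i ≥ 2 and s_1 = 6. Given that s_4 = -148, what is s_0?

5

Let s_0 = x.
s_2 = -18 + x
s_3 = 60 - 3x
s_4 = -198 + 10x
So -198 + 10x = -148, giving x = 5.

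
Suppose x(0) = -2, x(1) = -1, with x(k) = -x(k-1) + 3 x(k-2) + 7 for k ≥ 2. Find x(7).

x(2) = -(-1) + 3(-2) + 7 = 2
x(3) = -2 + 3(-1) + 7 = 2
x(4) = -2 + 3(2) + 7 = 11
x(5) = -11 + 3(2) + 7 = 2
x(6) = -2 + 3(11) + 7 = 38
x(7) = -38 + 3(2) + 7 = -25

-25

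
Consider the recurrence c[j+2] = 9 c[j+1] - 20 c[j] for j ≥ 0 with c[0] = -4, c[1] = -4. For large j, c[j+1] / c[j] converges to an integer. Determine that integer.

5

The characteristic equation is r^2 - 9r + 20 = 0, which factors as (r - 5)(r - 4) = 0.
So the roots are 5 and 4. Since |5| > |4| and the coefficient of 5^j is non-zero, the ratio tends to 5.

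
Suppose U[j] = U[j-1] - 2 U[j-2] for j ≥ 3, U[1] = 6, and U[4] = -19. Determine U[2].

7

Let U[2] = x.
U[3] = -12 + x
U[4] = -12 - x
So -12 - x = -19, giving x = 7.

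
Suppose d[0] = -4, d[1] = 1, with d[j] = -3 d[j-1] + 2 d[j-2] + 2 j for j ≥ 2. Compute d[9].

d[2] = -3·1 + 2·(-4) + 4 = -7
d[3] = -3·(-7) + 2·1 + 6 = 29
d[4] = -3·29 + 2·(-7) + 8 = -93
d[5] = -3·(-93) + 2·29 + 10 = 347
d[6] = -3·347 + 2·(-93) + 12 = -1215
d[7] = -3·(-1215) + 2·347 + 14 = 4353
d[8] = -3·4353 + 2·(-1215) + 16 = -15473
d[9] = -3·(-15473) + 2·4353 + 18 = 55143

55143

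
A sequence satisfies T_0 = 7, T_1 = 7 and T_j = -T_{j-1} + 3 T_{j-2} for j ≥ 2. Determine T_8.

T_2 = -7 + 3(7) = 14
T_3 = -14 + 3(7) = 7
T_4 = -7 + 3(14) = 35
T_5 = -35 + 3(7) = -14
T_6 = -(-14) + 3(35) = 119
T_7 = -119 + 3(-14) = -161
T_8 = -(-161) + 3(119) = 518

518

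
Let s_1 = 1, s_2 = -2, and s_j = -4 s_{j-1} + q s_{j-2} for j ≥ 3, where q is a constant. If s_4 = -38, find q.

s_3 = 8 + q
s_4 = -32 - 6q
So -32 - 6q = -38, giving q = 1.

1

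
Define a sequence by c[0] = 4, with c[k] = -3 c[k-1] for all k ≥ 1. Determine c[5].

c[1] = -3·4 = -12
c[2] = -3·(-12) = 36
c[3] = -3·36 = -108
c[4] = -3·(-108) = 324
c[5] = -3·324 = -972

-972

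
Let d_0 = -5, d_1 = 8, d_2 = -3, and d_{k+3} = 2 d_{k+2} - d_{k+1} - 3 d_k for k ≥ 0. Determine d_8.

d_3 = 2·(-3) - 8 - 3·(-5) = 1
d_4 = 2·1 - (-3) - 3·8 = -19
d_5 = 2·(-19) - 1 - 3·(-3) = -30
d_6 = 2·(-30) - (-19) - 3·1 = -44
d_7 = 2·(-44) - (-30) - 3·(-19) = -1
d_8 = 2·(-1) - (-44) - 3·(-30) = 132

132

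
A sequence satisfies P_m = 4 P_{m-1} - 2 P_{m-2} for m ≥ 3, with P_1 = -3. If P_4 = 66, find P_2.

3

Let P_2 = w.
P_3 = 6 + 4w
P_4 = 24 + 14w
So 24 + 14w = 66, giving w = 3.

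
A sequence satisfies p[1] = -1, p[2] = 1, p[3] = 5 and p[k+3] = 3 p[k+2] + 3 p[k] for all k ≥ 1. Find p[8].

p[4] = 3(5) + 3(-1) = 12
p[5] = 3(12) + 3(1) = 39
p[6] = 3(39) + 3(5) = 132
p[7] = 3(132) + 3(12) = 432
p[8] = 3(432) + 3(39) = 1413

1413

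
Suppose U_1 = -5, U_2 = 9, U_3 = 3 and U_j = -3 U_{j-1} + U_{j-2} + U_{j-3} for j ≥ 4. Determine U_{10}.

-8983

U_4 = -3(3) + 9 + (-5) = -5
U_5 = -3(-5) + 3 + 9 = 27
U_6 = -3(27) + (-5) + 3 = -83
U_7 = -3(-83) + 27 + (-5) = 271
U_8 = -3(271) + (-83) + 27 = -869
U_9 = -3(-869) + 271 + (-83) = 2795
U_{10} = -3(2795) + (-869) + 271 = -8983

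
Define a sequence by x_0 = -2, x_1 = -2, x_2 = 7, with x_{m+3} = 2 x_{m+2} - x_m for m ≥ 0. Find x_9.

x_3 = 2(7) - (-2) = 16
x_4 = 2(16) - (-2) = 34
x_5 = 2(34) - 7 = 61
x_6 = 2(61) - 16 = 106
x_7 = 2(106) - 34 = 178
x_8 = 2(178) - 61 = 295
x_9 = 2(295) - 106 = 484

484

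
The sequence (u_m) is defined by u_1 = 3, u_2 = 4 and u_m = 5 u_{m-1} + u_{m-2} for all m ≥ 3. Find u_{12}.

62902829

u_3 = 5·4 + 3 = 23
u_4 = 5·23 + 4 = 119
u_5 = 5·119 + 23 = 618
u_6 = 5·618 + 119 = 3209
u_7 = 5·3209 + 618 = 16663
u_8 = 5·16663 + 3209 = 86524
u_9 = 5·86524 + 16663 = 449283
u_{10} = 5·449283 + 86524 = 2332939
u_{11} = 5·2332939 + 449283 = 12113978
u_{12} = 5·12113978 + 2332939 = 62902829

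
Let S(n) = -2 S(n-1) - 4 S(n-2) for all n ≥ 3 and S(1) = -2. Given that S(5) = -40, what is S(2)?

-5

Let S(2) = v.
S(3) = 8 - 2v
S(4) = -16
S(5) = 8v
So 8v = -40, giving v = -5.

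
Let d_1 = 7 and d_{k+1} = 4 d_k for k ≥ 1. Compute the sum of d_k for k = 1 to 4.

595

d_2 = 4(7) = 28
d_3 = 4(28) = 112
d_4 = 4(112) = 448
Sum = 7 + 28 + 112 + 448 = 595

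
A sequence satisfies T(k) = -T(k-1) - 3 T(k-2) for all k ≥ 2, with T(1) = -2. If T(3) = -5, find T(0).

-3

Let T(0) = v.
T(2) = 2 - 3v
T(3) = 4 + 3v
So 4 + 3v = -5, giving v = -3.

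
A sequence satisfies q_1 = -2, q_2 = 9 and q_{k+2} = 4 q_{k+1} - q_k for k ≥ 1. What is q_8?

q_3 = 4*9 - (-2) = 38
q_4 = 4*38 - 9 = 143
q_5 = 4*143 - 38 = 534
q_6 = 4*534 - 143 = 1993
q_7 = 4*1993 - 534 = 7438
q_8 = 4*7438 - 1993 = 27759

27759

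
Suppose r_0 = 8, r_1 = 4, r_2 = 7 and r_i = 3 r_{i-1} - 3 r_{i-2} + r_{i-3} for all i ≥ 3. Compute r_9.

224

r_3 = 3*7 - 3*4 + 8 = 17
r_4 = 3*17 - 3*7 + 4 = 34
r_5 = 3*34 - 3*17 + 7 = 58
r_6 = 3*58 - 3*34 + 17 = 89
r_7 = 3*89 - 3*58 + 34 = 127
r_8 = 3*127 - 3*89 + 58 = 172
r_9 = 3*172 - 3*127 + 89 = 224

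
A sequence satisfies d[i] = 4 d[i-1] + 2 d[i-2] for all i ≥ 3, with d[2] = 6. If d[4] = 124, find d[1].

Let d[1] = w.
d[3] = 24 + 2w
d[4] = 108 + 8w
So 108 + 8w = 124, giving w = 2.

2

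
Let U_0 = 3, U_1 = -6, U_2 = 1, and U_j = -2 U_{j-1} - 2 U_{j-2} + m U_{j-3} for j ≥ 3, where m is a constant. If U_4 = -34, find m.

1

U_3 = 10 + 3m
U_4 = -22 - 12m
So -22 - 12m = -34, giving m = 1.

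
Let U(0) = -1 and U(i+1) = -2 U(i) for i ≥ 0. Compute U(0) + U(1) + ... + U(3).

U(1) = -2·(-1) = 2
U(2) = -2·2 = -4
U(3) = -2·(-4) = 8
Sum = (-1) + 2 + (-4) + 8 = 5

5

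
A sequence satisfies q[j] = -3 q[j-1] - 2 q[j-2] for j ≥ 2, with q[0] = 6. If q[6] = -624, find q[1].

4

Let q[1] = z.
q[2] = -12 - 3z
q[3] = 36 + 7z
q[4] = -84 - 15z
q[5] = 180 + 31z
q[6] = -372 - 63z
So -372 - 63z = -624, giving z = 4.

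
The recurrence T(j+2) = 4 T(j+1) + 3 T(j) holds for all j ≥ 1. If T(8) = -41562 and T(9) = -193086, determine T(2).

-6

Rearranging, T(j-2) = (T(j) - 4 T(j-1)) / 3.
T(7) = (-193086 - 4(-41562)) / 3 = -26838/3 = -8946
T(6) = (-41562 - 4(-8946)) / 3 = -5778/3 = -1926
T(5) = (-8946 - 4(-1926)) / 3 = -1242/3 = -414
T(4) = (-1926 - 4(-414)) / 3 = -270/3 = -90
T(3) = (-414 - 4(-90)) / 3 = -54/3 = -18
T(2) = (-90 - 4(-18)) / 3 = -18/3 = -6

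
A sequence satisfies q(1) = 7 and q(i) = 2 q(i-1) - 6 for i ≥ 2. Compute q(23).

The fixed point is -6/(1 - 2) = 6, so q(i) - 6 = 2(q(i-1) - 6).
Hence q(i) = 1·2^{i-1} + 6.
q(23) = 1·2^{22} + 6 = 1·4194304 + 6 = 4194310.

4194310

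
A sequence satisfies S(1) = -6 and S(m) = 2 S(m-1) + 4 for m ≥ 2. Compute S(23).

-8388612

The fixed point is 4/(1 - 2) = -4, so S(m) + 4 = 2(S(m-1) + 4).
Hence S(m) = -2·2^{m-1} - 4.
S(23) = -2·2^{22} - 4 = -2·4194304 - 4 = -8388612.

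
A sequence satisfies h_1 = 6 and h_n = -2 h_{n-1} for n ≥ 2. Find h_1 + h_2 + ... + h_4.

-30

h_2 = -2*6 = -12
h_3 = -2*(-12) = 24
h_4 = -2*24 = -48
Sum = 6 + (-12) + 24 + (-48) = -30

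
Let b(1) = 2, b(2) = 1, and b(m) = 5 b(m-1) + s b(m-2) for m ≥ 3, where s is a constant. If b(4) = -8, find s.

-3

b(3) = 5 + 2s
b(4) = 25 + 11s
So 25 + 11s = -8, giving s = -3.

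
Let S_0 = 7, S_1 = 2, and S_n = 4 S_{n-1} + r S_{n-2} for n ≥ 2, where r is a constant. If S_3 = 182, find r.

S_2 = 8 + 7r
S_3 = 32 + 30r
So 32 + 30r = 182, giving r = 5.

5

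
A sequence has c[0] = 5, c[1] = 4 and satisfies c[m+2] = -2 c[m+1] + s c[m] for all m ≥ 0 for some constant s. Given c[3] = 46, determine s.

-5

c[2] = -8 + 5s
c[3] = 16 - 6s
So 16 - 6s = 46, giving s = -5.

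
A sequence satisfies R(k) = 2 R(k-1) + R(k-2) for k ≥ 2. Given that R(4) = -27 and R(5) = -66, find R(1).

Rearranging, R(k-2) = R(k) - 2 R(k-1).
R(3) = -66 - 2·(-27) = -12
R(2) = -27 - 2·(-12) = -3
R(1) = -12 - 2·(-3) = -6

-6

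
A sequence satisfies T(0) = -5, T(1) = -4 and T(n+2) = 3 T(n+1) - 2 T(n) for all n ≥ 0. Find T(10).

T(2) = 3·(-4) - 2·(-5) = -2
T(3) = 3·(-2) - 2·(-4) = 2
T(4) = 3·2 - 2·(-2) = 10
T(5) = 3·10 - 2·2 = 26
T(6) = 3·26 - 2·10 = 58
T(7) = 3·58 - 2·26 = 122
T(8) = 3·122 - 2·58 = 250
T(9) = 3·250 - 2·122 = 506
T(10) = 3·506 - 2·250 = 1018

1018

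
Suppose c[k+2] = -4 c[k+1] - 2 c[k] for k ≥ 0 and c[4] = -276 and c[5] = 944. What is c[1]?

Rearranging, c[k-2] = (c[k] + 4 c[k-1]) / -2.
c[3] = (944 + 4·(-276)) / -2 = -160/-2 = 80
c[2] = (-276 + 4·80) / -2 = 44/-2 = -22
c[1] = (80 + 4·(-22)) / -2 = -8/-2 = 4

4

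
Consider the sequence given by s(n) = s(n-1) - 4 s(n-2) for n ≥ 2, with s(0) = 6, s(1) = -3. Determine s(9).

3369

s(2) = (-3) - 4*6 = -27
s(3) = (-27) - 4*(-3) = -15
s(4) = (-15) - 4*(-27) = 93
s(5) = 93 - 4*(-15) = 153
s(6) = 153 - 4*93 = -219
s(7) = (-219) - 4*153 = -831
s(8) = (-831) - 4*(-219) = 45
s(9) = 45 - 4*(-831) = 3369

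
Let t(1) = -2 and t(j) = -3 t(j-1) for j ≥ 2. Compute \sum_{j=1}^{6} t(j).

364

t(2) = -3*(-2) = 6
t(3) = -3*6 = -18
t(4) = -3*(-18) = 54
t(5) = -3*54 = -162
t(6) = -3*(-162) = 486
Sum = (-2) + 6 + (-18) + 54 + (-162) + 486 = 364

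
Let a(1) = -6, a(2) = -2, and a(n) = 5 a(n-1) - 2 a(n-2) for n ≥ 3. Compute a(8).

6286

a(3) = 5·(-2) - 2·(-6) = 2
a(4) = 5·2 - 2·(-2) = 14
a(5) = 5·14 - 2·2 = 66
a(6) = 5·66 - 2·14 = 302
a(7) = 5·302 - 2·66 = 1378
a(8) = 5·1378 - 2·302 = 6286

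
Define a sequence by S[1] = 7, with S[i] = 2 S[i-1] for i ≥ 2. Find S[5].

S[2] = 2*7 = 14
S[3] = 2*14 = 28
S[4] = 2*28 = 56
S[5] = 2*56 = 112

112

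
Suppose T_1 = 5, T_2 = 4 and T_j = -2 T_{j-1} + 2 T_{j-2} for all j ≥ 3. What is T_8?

T_3 = -2·4 + 2·5 = 2
T_4 = -2·2 + 2·4 = 4
T_5 = -2·4 + 2·2 = -4
T_6 = -2·(-4) + 2·4 = 16
T_7 = -2·16 + 2·(-4) = -40
T_8 = -2·(-40) + 2·16 = 112

112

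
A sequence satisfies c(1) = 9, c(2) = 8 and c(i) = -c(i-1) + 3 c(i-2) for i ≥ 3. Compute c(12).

-9829

c(3) = -8 + 3*9 = 19
c(4) = -19 + 3*8 = 5
c(5) = -5 + 3*19 = 52
c(6) = -52 + 3*5 = -37
c(7) = -(-37) + 3*52 = 193
c(8) = -193 + 3*(-37) = -304
c(9) = -(-304) + 3*193 = 883
c(10) = -883 + 3*(-304) = -1795
c(11) = -(-1795) + 3*883 = 4444
c(12) = -4444 + 3*(-1795) = -9829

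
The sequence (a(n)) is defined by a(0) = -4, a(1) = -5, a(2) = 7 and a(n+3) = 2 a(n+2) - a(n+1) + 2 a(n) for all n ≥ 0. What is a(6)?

a(3) = 2(7) - (-5) + 2(-4) = 11
a(4) = 2(11) - 7 + 2(-5) = 5
a(5) = 2(5) - 11 + 2(7) = 13
a(6) = 2(13) - 5 + 2(11) = 43

43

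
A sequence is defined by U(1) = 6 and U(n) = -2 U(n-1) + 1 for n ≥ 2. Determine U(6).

-181

U(2) = -2*6 + 1 = -11
U(3) = -2*(-11) + 1 = 23
U(4) = -2*23 + 1 = -45
U(5) = -2*(-45) + 1 = 91
U(6) = -2*91 + 1 = -181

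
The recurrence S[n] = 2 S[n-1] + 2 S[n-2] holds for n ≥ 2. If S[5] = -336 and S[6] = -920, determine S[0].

-5

Rearranging, S[n-2] = (S[n] - 2 S[n-1]) / 2.
S[4] = (-920 - 2·(-336)) / 2 = -248/2 = -124
S[3] = (-336 - 2·(-124)) / 2 = -88/2 = -44
S[2] = (-124 - 2·(-44)) / 2 = -36/2 = -18
S[1] = (-44 - 2·(-18)) / 2 = -8/2 = -4
S[0] = (-18 - 2·(-4)) / 2 = -10/2 = -5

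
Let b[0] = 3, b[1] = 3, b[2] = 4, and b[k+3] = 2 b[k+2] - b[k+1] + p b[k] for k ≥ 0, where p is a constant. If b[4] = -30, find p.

b[3] = 5 + 3p
b[4] = 6 + 9p
So 6 + 9p = -30, giving p = -4.

-4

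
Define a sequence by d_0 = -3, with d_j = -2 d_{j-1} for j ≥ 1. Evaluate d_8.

-768

d_1 = -2·(-3) = 6
d_2 = -2·6 = -12
d_3 = -2·(-12) = 24
d_4 = -2·24 = -48
d_5 = -2·(-48) = 96
d_6 = -2·96 = -192
d_7 = -2·(-192) = 384
d_8 = -2·384 = -768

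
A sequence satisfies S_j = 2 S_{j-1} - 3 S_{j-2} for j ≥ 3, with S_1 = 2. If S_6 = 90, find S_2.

-6

Let S_2 = x.
S_3 = -6 + 2x
S_4 = -12 + x
S_5 = -6 - 4x
S_6 = 24 - 11x
So 24 - 11x = 90, giving x = -6.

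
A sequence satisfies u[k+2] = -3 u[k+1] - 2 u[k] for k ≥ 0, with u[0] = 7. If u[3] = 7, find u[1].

-5

Let u[1] = y.
u[2] = -14 - 3y
u[3] = 42 + 7y
So 42 + 7y = 7, giving y = -5.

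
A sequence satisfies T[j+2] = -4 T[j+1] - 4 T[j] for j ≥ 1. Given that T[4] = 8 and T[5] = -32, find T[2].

-2

Rearranging, T[j-2] = (T[j] + 4 T[j-1]) / -4.
T[3] = (-32 + 4(8)) / -4 = 0/-4 = 0
T[2] = (8 + 4(0)) / -4 = 8/-4 = -2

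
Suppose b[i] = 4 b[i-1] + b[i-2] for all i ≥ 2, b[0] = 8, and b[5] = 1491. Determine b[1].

Let b[1] = y.
b[2] = 8 + 4y
b[3] = 32 + 17y
b[4] = 136 + 72y
b[5] = 576 + 305y
So 576 + 305y = 1491, giving y = 3.

3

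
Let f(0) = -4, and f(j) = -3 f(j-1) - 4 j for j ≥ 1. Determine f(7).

f(1) = -3*(-4) - 4 = 8
f(2) = -3*8 - 8 = -32
f(3) = -3*(-32) - 12 = 84
f(4) = -3*84 - 16 = -268
f(5) = -3*(-268) - 20 = 784
f(6) = -3*784 - 24 = -2376
f(7) = -3*(-2376) - 28 = 7100

7100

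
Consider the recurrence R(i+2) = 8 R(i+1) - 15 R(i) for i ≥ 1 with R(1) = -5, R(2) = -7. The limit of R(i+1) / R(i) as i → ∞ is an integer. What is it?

5

The characteristic equation is r^2 - 8r + 15 = 0, which factors as (r - 5)(r - 3) = 0.
So the roots are 5 and 3. Since |5| > |3| and the coefficient of 5^i is non-zero, the ratio tends to 5.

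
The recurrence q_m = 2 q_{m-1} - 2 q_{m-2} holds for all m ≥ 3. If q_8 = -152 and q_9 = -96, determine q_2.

7

Rearranging, q_{m-2} = (q_m - 2 q_{m-1}) / -2.
q_7 = (-96 - 2(-152)) / -2 = 208/-2 = -104
q_6 = (-152 - 2(-104)) / -2 = 56/-2 = -28
q_5 = (-104 - 2(-28)) / -2 = -48/-2 = 24
q_4 = (-28 - 2(24)) / -2 = -76/-2 = 38
q_3 = (24 - 2(38)) / -2 = -52/-2 = 26
q_2 = (38 - 2(26)) / -2 = -14/-2 = 7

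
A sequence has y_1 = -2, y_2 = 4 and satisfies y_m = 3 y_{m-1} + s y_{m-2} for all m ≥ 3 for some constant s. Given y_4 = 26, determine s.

5

y_3 = 12 - 2s
y_4 = 36 - 2s
So 36 - 2s = 26, giving s = 5.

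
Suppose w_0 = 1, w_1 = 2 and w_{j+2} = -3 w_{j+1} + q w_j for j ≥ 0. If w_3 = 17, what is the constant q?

1

w_2 = -6 + q
w_3 = 18 - q
So 18 - q = 17, giving q = 1.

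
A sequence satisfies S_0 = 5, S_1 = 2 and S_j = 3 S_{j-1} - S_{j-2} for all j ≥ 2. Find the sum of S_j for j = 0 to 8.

152

S_2 = 3(2) - 5 = 1
S_3 = 3(1) - 2 = 1
S_4 = 3(1) - 1 = 2
S_5 = 3(2) - 1 = 5
S_6 = 3(5) - 2 = 13
S_7 = 3(13) - 5 = 34
S_8 = 3(34) - 13 = 89
Sum = 5 + 2 + 1 + 1 + 2 + 5 + 13 + 34 + 89 = 152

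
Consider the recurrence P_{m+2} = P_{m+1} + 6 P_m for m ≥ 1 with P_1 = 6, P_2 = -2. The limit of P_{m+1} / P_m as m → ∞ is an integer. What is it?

The characteristic equation is r^2 - r - 6 = 0, which factors as (r - 3)(r + 2) = 0.
So the roots are 3 and -2. Since |3| > |-2| and the coefficient of 3^m is non-zero, the ratio tends to 3.

3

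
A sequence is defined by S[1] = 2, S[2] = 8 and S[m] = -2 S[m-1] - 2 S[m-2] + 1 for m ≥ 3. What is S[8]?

S[3] = -2·8 - 2·2 + 1 = -19
S[4] = -2·(-19) - 2·8 + 1 = 23
S[5] = -2·23 - 2·(-19) + 1 = -7
S[6] = -2·(-7) - 2·23 + 1 = -31
S[7] = -2·(-31) - 2·(-7) + 1 = 77
S[8] = -2·77 - 2·(-31) + 1 = -91

-91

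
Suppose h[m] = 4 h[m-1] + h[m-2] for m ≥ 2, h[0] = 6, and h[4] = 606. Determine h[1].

7

Let h[1] = w.
h[2] = 6 + 4w
h[3] = 24 + 17w
h[4] = 102 + 72w
So 102 + 72w = 606, giving w = 7.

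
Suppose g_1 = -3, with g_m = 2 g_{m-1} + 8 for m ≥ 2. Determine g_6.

152

g_2 = 2*(-3) + 8 = 2
g_3 = 2*2 + 8 = 12
g_4 = 2*12 + 8 = 32
g_5 = 2*32 + 8 = 72
g_6 = 2*72 + 8 = 152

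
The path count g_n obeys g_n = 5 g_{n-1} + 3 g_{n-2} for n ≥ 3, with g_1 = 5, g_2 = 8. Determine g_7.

g_3 = 5·8 + 3·5 = 55
g_4 = 5·55 + 3·8 = 299
g_5 = 5·299 + 3·55 = 1660
g_6 = 5·1660 + 3·299 = 9197
g_7 = 5·9197 + 3·1660 = 50965

50965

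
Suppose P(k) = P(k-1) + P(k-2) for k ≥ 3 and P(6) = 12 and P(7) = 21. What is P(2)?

-3

Rearranging, P(k-2) = P(k) - P(k-1).
P(5) = 21 - 12 = 9
P(4) = 12 - 9 = 3
P(3) = 9 - 3 = 6
P(2) = 3 - 6 = -3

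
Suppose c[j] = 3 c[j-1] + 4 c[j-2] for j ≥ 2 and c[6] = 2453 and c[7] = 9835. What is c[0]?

Rearranging, c[j-2] = (c[j] - 3 c[j-1]) / 4.
c[5] = (9835 - 3*2453) / 4 = 2476/4 = 619
c[4] = (2453 - 3*619) / 4 = 596/4 = 149
c[3] = (619 - 3*149) / 4 = 172/4 = 43
c[2] = (149 - 3*43) / 4 = 20/4 = 5
c[1] = (43 - 3*5) / 4 = 28/4 = 7
c[0] = (5 - 3*7) / 4 = -16/4 = -4

-4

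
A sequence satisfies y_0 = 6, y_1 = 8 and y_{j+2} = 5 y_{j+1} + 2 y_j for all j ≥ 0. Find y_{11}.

191655556

y_2 = 5·8 + 2·6 = 52
y_3 = 5·52 + 2·8 = 276
y_4 = 5·276 + 2·52 = 1484
y_5 = 5·1484 + 2·276 = 7972
y_6 = 5·7972 + 2·1484 = 42828
y_7 = 5·42828 + 2·7972 = 230084
y_8 = 5·230084 + 2·42828 = 1236076
y_9 = 5·1236076 + 2·230084 = 6640548
y_{10} = 5·6640548 + 2·1236076 = 35674892
y_{11} = 5·35674892 + 2·6640548 = 191655556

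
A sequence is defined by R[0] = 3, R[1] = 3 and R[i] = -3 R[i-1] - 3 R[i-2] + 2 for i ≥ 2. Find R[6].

R[2] = -3·3 - 3·3 + 2 = -16
R[3] = -3·(-16) - 3·3 + 2 = 41
R[4] = -3·41 - 3·(-16) + 2 = -73
R[5] = -3·(-73) - 3·41 + 2 = 98
R[6] = -3·98 - 3·(-73) + 2 = -73

-73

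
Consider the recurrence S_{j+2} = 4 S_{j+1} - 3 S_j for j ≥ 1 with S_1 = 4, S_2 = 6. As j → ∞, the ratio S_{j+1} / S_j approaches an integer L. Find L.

The characteristic equation is r^2 - 4r + 3 = 0, which factors as (r - 3)(r - 1) = 0.
So the roots are 3 and 1. Since |3| > |1| and the coefficient of 3^j is non-zero, the ratio tends to 3.

3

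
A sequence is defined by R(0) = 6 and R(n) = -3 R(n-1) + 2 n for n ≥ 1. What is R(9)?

-110712

R(1) = -3(6) + 2 = -16
R(2) = -3(-16) + 4 = 52
R(3) = -3(52) + 6 = -150
R(4) = -3(-150) + 8 = 458
R(5) = -3(458) + 10 = -1364
R(6) = -3(-1364) + 12 = 4104
R(7) = -3(4104) + 14 = -12298
R(8) = -3(-12298) + 16 = 36910
R(9) = -3(36910) + 18 = -110712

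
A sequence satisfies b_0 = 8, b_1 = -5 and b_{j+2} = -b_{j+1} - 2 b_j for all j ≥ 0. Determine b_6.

41

b_2 = -(-5) - 2·8 = -11
b_3 = -(-11) - 2·(-5) = 21
b_4 = -21 - 2·(-11) = 1
b_5 = -1 - 2·21 = -43
b_6 = -(-43) - 2·1 = 41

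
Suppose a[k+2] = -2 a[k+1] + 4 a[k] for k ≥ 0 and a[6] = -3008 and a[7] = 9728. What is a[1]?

Rearranging, a[k-2] = (a[k] + 2 a[k-1]) / 4.
a[5] = (9728 + 2·(-3008)) / 4 = 3712/4 = 928
a[4] = (-3008 + 2·928) / 4 = -1152/4 = -288
a[3] = (928 + 2·(-288)) / 4 = 352/4 = 88
a[2] = (-288 + 2·88) / 4 = -112/4 = -28
a[1] = (88 + 2·(-28)) / 4 = 32/4 = 8

8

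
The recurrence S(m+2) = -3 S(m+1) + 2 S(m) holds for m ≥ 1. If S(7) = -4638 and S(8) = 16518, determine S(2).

6

Rearranging, S(m-2) = (S(m) + 3 S(m-1)) / 2.
S(6) = (16518 + 3·(-4638)) / 2 = 2604/2 = 1302
S(5) = (-4638 + 3·1302) / 2 = -732/2 = -366
S(4) = (1302 + 3·(-366)) / 2 = 204/2 = 102
S(3) = (-366 + 3·102) / 2 = -60/2 = -30
S(2) = (102 + 3·(-30)) / 2 = 12/2 = 6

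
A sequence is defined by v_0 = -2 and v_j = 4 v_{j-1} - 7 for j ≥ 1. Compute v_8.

v_1 = 4*(-2) - 7 = -15
v_2 = 4*(-15) - 7 = -67
v_3 = 4*(-67) - 7 = -275
v_4 = 4*(-275) - 7 = -1107
v_5 = 4*(-1107) - 7 = -4435
v_6 = 4*(-4435) - 7 = -17747
v_7 = 4*(-17747) - 7 = -70995
v_8 = 4*(-70995) - 7 = -283987

-283987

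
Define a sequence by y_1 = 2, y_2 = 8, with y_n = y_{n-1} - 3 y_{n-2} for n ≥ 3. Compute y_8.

y_3 = 8 - 3*2 = 2
y_4 = 2 - 3*8 = -22
y_5 = (-22) - 3*2 = -28
y_6 = (-28) - 3*(-22) = 38
y_7 = 38 - 3*(-28) = 122
y_8 = 122 - 3*38 = 8

8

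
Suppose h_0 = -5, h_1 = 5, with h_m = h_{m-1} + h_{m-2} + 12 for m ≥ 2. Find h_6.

159

h_2 = 5 + (-5) + 12 = 12
h_3 = 12 + 5 + 12 = 29
h_4 = 29 + 12 + 12 = 53
h_5 = 53 + 29 + 12 = 94
h_6 = 94 + 53 + 12 = 159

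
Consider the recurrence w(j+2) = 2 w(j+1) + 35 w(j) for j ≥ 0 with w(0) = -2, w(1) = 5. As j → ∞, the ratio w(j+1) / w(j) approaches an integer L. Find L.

7

The characteristic equation is r^2 - 2r - 35 = 0, which factors as (r - 7)(r + 5) = 0.
So the roots are 7 and -5. Since |7| > |-5| and the coefficient of 7^j is non-zero, the ratio tends to 7.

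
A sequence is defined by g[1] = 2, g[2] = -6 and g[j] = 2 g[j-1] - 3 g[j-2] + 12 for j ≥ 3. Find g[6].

90

g[3] = 2·(-6) - 3·2 + 12 = -6
g[4] = 2·(-6) - 3·(-6) + 12 = 18
g[5] = 2·18 - 3·(-6) + 12 = 66
g[6] = 2·66 - 3·18 + 12 = 90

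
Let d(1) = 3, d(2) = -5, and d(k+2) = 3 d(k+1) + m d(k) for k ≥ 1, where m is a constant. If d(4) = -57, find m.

d(3) = -15 + 3m
d(4) = -45 + 4m
So -45 + 4m = -57, giving m = -3.

-3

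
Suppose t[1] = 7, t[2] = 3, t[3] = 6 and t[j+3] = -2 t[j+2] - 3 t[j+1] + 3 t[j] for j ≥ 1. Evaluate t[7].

-45

t[4] = -2(6) - 3(3) + 3(7) = 0
t[5] = -2(0) - 3(6) + 3(3) = -9
t[6] = -2(-9) - 3(0) + 3(6) = 36
t[7] = -2(36) - 3(-9) + 3(0) = -45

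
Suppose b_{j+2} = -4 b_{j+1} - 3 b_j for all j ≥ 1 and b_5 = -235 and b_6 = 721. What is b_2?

Rearranging, b_{j-2} = (b_j + 4 b_{j-1}) / -3.
b_4 = (721 + 4(-235)) / -3 = -219/-3 = 73
b_3 = (-235 + 4(73)) / -3 = 57/-3 = -19
b_2 = (73 + 4(-19)) / -3 = -3/-3 = 1

1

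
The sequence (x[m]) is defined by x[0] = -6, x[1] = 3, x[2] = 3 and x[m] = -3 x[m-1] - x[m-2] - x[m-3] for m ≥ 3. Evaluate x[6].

93

x[3] = -3*3 - 3 - (-6) = -6
x[4] = -3*(-6) - 3 - 3 = 12
x[5] = -3*12 - (-6) - 3 = -33
x[6] = -3*(-33) - 12 - (-6) = 93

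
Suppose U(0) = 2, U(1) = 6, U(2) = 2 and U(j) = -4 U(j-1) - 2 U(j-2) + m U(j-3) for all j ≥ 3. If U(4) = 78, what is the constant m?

-1

U(3) = -20 + 2m
U(4) = 76 - 2m
So 76 - 2m = 78, giving m = -1.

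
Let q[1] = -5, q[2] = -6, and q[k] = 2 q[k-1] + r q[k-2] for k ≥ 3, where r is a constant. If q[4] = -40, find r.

1

q[3] = -12 - 5r
q[4] = -24 - 16r
So -24 - 16r = -40, giving r = 1.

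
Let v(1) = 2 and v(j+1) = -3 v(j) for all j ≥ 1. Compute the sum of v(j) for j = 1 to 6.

v(2) = -3·2 = -6
v(3) = -3·(-6) = 18
v(4) = -3·18 = -54
v(5) = -3·(-54) = 162
v(6) = -3·162 = -486
Sum = 2 + (-6) + 18 + (-54) + 162 + (-486) = -364

-364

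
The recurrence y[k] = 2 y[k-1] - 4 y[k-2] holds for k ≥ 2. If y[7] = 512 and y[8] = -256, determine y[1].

Rearranging, y[k-2] = (y[k] - 2 y[k-1]) / -4.
y[6] = (-256 - 2·512) / -4 = -1280/-4 = 320
y[5] = (512 - 2·320) / -4 = -128/-4 = 32
y[4] = (320 - 2·32) / -4 = 256/-4 = -64
y[3] = (32 - 2·(-64)) / -4 = 160/-4 = -40
y[2] = (-64 - 2·(-40)) / -4 = 16/-4 = -4
y[1] = (-40 - 2·(-4)) / -4 = -32/-4 = 8

8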